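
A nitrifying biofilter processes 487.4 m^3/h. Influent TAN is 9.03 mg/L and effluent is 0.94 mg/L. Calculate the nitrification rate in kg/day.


Concentration drop: TAN_in - TAN_out = 9.03 - 0.94 = 8.09 mg/L
Hourly TAN removed = Q * dTAN = 487.4 m^3/h * 8.09 mg/L = 3943.066 g/h  (m^3/h * mg/L = g/h)
Daily TAN removed = 3943.066 * 24 = 94633.584 g/day
Convert to kg/day: 94633.584 / 1000 = 94.633584 kg/day

94.633584 kg/day


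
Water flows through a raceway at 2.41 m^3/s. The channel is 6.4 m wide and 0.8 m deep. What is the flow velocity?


Cross-sectional area = W * d = 6.4 * 0.8 = 5.12 m^2
Velocity = Q / A = 2.41 / 5.12 = 0.470703 m/s

0.470703 m/s


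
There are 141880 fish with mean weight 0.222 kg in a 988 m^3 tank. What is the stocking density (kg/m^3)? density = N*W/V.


Total biomass = 141880 fish * 0.222 kg = 31497.36 kg
Density = total biomass / volume = 31497.36 / 988 = 31.8799 kg/m^3

31.8799 kg/m^3


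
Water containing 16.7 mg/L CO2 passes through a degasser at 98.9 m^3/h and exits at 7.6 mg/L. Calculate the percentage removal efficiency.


CO2_out / CO2_in = 7.6 / 16.7 = 0.45508982
Fraction remaining = 0.45508982
efficiency = (1 - 0.45508982) * 100 = 54.491 %

54.491 %


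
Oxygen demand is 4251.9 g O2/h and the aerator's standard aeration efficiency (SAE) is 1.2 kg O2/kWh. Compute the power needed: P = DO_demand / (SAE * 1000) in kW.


SAE in g O2/kWh = 1.2 * 1000 = 1200 g/kWh
P = DO_demand / SAE_g = 4251.9 / 1200 = 3.54325 kW

3.54325 kW


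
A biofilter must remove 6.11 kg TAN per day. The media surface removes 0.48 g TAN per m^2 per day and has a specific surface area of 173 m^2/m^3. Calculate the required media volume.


A = 6.11*1000 / 0.48 = 12729.167 m^2
V = 12729.167 / 173 = 73.579

73.579 m^3


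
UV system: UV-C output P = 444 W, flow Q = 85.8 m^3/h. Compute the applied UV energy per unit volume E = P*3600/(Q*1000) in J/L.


Energy delivered per hour = 444 W * 3600 s = 1598400 J/h
Volume treated per hour = 85.8 m^3/h * 1000 = 85800 L/h
dose = 1598400 / 85800 = 18.6294 J/L

18.6294 J/L


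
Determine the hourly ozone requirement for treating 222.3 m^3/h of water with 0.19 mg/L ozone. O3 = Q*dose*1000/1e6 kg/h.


O3 demand (mg/h) = Q * dose * 1000 = 222.3 * 0.19 * 1000 = 42237 mg/h
Convert mg to kg: 42237 / 1e6 = 0.042237 kg/h

0.042237 kg/h


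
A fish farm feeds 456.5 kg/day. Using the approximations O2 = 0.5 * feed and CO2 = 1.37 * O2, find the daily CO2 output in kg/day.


O2 = 456.5 * 0.5 = 228.25
CO2 = 228.25 * 1.37 = 312.7025

312.7025 kg/day


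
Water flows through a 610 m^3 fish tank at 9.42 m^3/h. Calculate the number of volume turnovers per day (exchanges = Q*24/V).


Daily flow volume = 9.42 m^3/h * 24 h = 226.08 m^3/day
Exchanges = daily flow / tank volume = 226.08 / 610 = 0.370623 exchanges/day

0.370623 exchanges/day


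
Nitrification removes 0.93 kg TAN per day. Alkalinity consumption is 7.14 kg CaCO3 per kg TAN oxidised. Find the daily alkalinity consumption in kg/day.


Alkalinity factor: 7.14 kg CaCO3 consumed per kg TAN nitrified
alk = 0.93 kg TAN * 7.14 = 6.6402 kg CaCO3/day

6.6402 kg CaCO3/day


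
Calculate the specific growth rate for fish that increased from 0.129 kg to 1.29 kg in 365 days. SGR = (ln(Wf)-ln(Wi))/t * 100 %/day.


ln(W_f) = ln(1.29) = 0.25464222
ln(W_i) = ln(0.129) = -2.0479429
ln(W_f) - ln(W_i) = 0.25464222 - -2.0479429 = 2.3025851
SGR = 2.3025851 / 365 * 100 = 0.630845 %/day

0.630845 %/day


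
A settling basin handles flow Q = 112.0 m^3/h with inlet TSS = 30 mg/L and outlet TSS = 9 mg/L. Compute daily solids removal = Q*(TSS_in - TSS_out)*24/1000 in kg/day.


Concentration drop: TSS_in - TSS_out = 30 - 9 = 21 mg/L
Hourly solids removed = Q * dTSS = 112.0 m^3/h * 21 mg/L = 2352 g/h  (m^3/h * mg/L = g/h)
Daily solids removed = 2352 * 24 = 56448 g/day
Convert g to kg: 56448 / 1000 = 56.448 kg/day

56.448 kg/day


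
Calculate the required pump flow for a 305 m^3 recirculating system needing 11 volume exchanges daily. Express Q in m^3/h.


Daily recirculation volume = 305 m^3 * 11 = 3355 m^3/day
Flow rate Q = daily volume / 24 h = 3355 / 24 = 139.792 m^3/h

139.792 m^3/h


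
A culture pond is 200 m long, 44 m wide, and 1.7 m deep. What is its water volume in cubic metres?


Base area = L * W = 200 * 44 = 8800 m^2
Volume = area * depth = 8800 * 1.7 = 14960 m^3

14960 m^3


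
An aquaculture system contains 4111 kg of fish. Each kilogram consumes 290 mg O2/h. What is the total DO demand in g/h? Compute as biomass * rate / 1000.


Total O2 consumption (mg/h) = 4111 kg * 290 mg/(kg*h) = 1192190 mg/h
Convert to g/h: 1192190 / 1000 = 1192.19 g/h

1192.19 g/h


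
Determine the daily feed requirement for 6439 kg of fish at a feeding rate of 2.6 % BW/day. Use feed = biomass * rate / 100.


Feeding rate fraction = 2.6% / 100 = 0.026
Daily feed = 6439 kg * 0.026 = 167.414 kg/day

167.414 kg/day


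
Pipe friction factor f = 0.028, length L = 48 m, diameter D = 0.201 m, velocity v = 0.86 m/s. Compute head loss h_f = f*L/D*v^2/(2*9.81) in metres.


v^2 = 0.86^2 = 0.7396 m^2/s^2
L/D = 48/0.201 = 238.80597
h_f = f*(L/D)*v^2/(2g) = 0.028 * 238.80597 * 0.7396 / 19.62 = 0.252058 m

0.252058 m


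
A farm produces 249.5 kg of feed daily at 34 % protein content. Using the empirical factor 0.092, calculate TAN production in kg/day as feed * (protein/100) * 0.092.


Protein in feed = 249.5 * 34/100 = 84.83 kg/day
TAN = protein * 0.092 = 84.83 * 0.092 = 7.80436 kg/day

7.80436 kg/day


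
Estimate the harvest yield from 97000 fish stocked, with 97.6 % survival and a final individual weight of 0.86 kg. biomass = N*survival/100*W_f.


Survivors = 97000 * 97.6/100 = 94672 fish
Harvest biomass = survivors * W_f = 94672 * 0.86 = 81417.92 kg

81417.92 kg


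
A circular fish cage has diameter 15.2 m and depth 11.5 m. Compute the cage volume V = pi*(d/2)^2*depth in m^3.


r = d/2 = 15.2/2 = 7.6 m
Base area = pi*r^2 = pi*7.6^2 = 181.45839 m^2
Volume = 181.45839 * 11.5 = 2086.77 m^3

2086.77 m^3


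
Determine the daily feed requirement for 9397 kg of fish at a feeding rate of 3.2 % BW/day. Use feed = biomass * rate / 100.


Feeding rate fraction = 3.2% / 100 = 0.032
Daily feed = 9397 kg * 0.032 = 300.704 kg/day

300.704 kg/day


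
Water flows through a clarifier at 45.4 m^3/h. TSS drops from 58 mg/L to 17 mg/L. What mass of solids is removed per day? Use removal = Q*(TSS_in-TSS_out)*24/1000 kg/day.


Concentration drop: TSS_in - TSS_out = 58 - 17 = 41 mg/L
Hourly solids removed = Q * dTSS = 45.4 m^3/h * 41 mg/L = 1861.4 g/h  (m^3/h * mg/L = g/h)
Daily solids removed = 1861.4 * 24 = 44673.6 g/day
Convert g to kg: 44673.6 / 1000 = 44.6736 kg/day

44.6736 kg/day


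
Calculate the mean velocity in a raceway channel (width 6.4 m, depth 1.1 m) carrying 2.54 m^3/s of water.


Cross-sectional area = W * d = 6.4 * 1.1 = 7.04 m^2
Velocity = Q / A = 2.54 / 7.04 = 0.360795 m/s

0.360795 m/s


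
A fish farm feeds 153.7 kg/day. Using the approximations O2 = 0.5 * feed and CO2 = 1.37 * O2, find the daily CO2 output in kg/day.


O2 = 153.7 * 0.5 = 76.85
CO2 = 76.85 * 1.37 = 105.2845

105.2845 kg/day


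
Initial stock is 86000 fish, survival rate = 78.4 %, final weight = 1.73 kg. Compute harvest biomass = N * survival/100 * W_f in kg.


Survivors = 86000 * 78.4/100 = 67424 fish
Harvest biomass = survivors * W_f = 67424 * 1.73 = 116643.52 kg

116643.52 kg


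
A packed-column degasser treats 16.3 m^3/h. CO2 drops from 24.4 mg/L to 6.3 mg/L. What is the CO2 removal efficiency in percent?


CO2_out / CO2_in = 6.3 / 24.4 = 0.25819672
Fraction remaining = 0.25819672
efficiency = (1 - 0.25819672) * 100 = 74.1803 %

74.1803 %


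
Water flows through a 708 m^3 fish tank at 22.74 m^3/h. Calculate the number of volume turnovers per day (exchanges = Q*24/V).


Daily flow volume = 22.74 m^3/h * 24 h = 545.76 m^3/day
Exchanges = daily flow / tank volume = 545.76 / 708 = 0.770847 exchanges/day

0.770847 exchanges/day


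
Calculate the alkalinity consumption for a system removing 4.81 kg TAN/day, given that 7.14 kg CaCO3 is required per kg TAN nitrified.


Alkalinity factor: 7.14 kg CaCO3 consumed per kg TAN nitrified
alk = 4.81 kg TAN * 7.14 = 34.3434 kg CaCO3/day

34.3434 kg CaCO3/day


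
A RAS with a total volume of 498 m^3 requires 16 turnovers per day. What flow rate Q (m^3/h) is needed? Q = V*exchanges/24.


Daily recirculation volume = 498 m^3 * 16 = 7968 m^3/day
Flow rate Q = daily volume / 24 h = 7968 / 24 = 332 m^3/h

332 m^3/h


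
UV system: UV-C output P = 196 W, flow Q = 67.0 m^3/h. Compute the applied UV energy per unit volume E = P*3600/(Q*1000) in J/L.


Energy delivered per hour = 196 W * 3600 s = 705600 J/h
Volume treated per hour = 67.0 m^3/h * 1000 = 67000 L/h
dose = 705600 / 67000 = 10.5313 J/L

10.5313 J/L


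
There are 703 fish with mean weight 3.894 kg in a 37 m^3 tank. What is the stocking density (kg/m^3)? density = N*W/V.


Total biomass = 703 fish * 3.894 kg = 2737.482 kg
Density = total biomass / volume = 2737.482 / 37 = 73.986 kg/m^3

73.986 kg/m^3


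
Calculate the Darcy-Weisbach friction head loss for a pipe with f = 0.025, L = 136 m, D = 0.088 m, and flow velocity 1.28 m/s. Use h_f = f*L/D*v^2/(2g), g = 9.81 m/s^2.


v^2 = 1.28^2 = 1.6384 m^2/s^2
L/D = 136/0.088 = 1545.4545
h_f = f*(L/D)*v^2/(2g) = 0.025 * 1545.4545 * 1.6384 / 19.62 = 3.22639 m

3.22639 m


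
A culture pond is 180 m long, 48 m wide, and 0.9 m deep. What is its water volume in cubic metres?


Base area = L * W = 180 * 48 = 8640 m^2
Volume = area * depth = 8640 * 0.9 = 7776 m^3

7776 m^3


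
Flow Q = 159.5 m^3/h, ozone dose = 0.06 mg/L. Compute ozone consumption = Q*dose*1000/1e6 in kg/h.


O3 demand (mg/h) = Q * dose * 1000 = 159.5 * 0.06 * 1000 = 9570 mg/h
Convert mg to kg: 9570 / 1e6 = 0.00957 kg/h

0.00957 kg/h


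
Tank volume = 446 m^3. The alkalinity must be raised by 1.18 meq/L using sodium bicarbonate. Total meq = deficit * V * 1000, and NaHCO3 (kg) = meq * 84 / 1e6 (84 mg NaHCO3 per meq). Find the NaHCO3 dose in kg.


Tank volume in L = 446 m^3 * 1000 = 446000 L
Total meq required = 1.18 meq/L * 446000 L = 526280 meq
NaHCO3 mass = 526280 meq * 84 mg/meq / 1e6 = 44.2075 kg

44.2075 kg


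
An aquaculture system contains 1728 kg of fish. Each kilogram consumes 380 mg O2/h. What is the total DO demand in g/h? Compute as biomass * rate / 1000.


Total O2 consumption (mg/h) = 1728 kg * 380 mg/(kg*h) = 656640 mg/h
Convert to g/h: 656640 / 1000 = 656.64 g/h

656.64 g/h


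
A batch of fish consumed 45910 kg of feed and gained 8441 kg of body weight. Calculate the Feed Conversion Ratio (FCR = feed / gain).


FCR = feed consumed / weight gained
FCR = 45910 kg / 8441 kg = 5.43893

5.43893


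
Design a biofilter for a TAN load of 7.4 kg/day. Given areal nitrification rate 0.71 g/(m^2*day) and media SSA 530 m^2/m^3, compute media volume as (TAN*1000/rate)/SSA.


A = 7.4*1000 / 0.71 = 10422.535 m^2
V = 10422.535 / 530 = 19.6652

19.6652 m^3


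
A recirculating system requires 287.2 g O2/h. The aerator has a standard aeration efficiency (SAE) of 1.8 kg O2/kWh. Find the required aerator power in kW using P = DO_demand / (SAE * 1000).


SAE in g O2/kWh = 1.8 * 1000 = 1800 g/kWh
P = DO_demand / SAE_g = 287.2 / 1800 = 0.159556 kW

0.159556 kW


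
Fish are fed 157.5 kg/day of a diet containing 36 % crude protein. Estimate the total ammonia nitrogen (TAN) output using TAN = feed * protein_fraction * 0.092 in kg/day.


Protein in feed = 157.5 * 36/100 = 56.7 kg/day
TAN = protein * 0.092 = 56.7 * 0.092 = 5.2164 kg/day

5.2164 kg/day


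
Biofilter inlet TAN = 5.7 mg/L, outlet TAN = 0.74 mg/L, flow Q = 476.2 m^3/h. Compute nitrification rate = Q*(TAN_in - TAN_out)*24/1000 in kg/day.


Concentration drop: TAN_in - TAN_out = 5.7 - 0.74 = 4.96 mg/L
Hourly TAN removed = Q * dTAN = 476.2 m^3/h * 4.96 mg/L = 2361.952 g/h  (m^3/h * mg/L = g/h)
Daily TAN removed = 2361.952 * 24 = 56686.848 g/day
Convert to kg/day: 56686.848 / 1000 = 56.686848 kg/day

56.686848 kg/day


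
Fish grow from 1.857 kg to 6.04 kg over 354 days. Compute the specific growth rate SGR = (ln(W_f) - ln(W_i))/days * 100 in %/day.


ln(W_f) = ln(6.04) = 1.798404
ln(W_i) = ln(1.857) = 0.61896228
ln(W_f) - ln(W_i) = 1.798404 - 0.61896228 = 1.1794417
SGR = 1.1794417 / 354 * 100 = 0.333176 %/day

0.333176 %/day


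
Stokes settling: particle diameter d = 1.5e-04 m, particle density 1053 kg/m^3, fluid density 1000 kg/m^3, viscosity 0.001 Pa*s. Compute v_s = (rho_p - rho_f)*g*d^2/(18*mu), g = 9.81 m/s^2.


Density difference: rho_p - rho_f = 1053 - 1000 = 53 kg/m^3
d^2 = (1.5e-04)^2 = 2.25e-08 m^2
Numerator = (rho_p - rho_f) * g * d^2 = 53 * 9.81 * 2.25e-08 = 1.1698425e-05
Denominator = 18 * mu = 18 * 0.001 = 0.018
v_s = 1.1698425e-05 / 0.018 = 6.49912e-04 m/s
Check: Re = rho_f * v_s * d / mu = 1000 * 6.49912e-04 * 1.5e-04 / 0.001 = 0.0975 < 1, so Stokes' law applies.

6.49912e-04 m/s


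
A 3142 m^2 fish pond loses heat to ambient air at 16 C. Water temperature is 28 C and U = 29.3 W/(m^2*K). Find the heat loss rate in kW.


Temperature difference dT = 28 - 16 = 12 K
Heat loss (W) = U * A * dT = 29.3 * 3142 * 12 = 1104727.2 W
Convert to kW: 1104727.2 / 1000 = 1104.7272 kW

1104.7272 kW


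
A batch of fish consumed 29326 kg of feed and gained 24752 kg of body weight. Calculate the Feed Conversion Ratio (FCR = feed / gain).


FCR = feed consumed / weight gained
FCR = 29326 kg / 24752 kg = 1.18479

1.18479


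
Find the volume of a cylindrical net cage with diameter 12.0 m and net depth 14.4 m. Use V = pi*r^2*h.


r = d/2 = 12.0/2 = 6 m
Base area = pi*r^2 = pi*6^2 = 113.09734 m^2
Volume = 113.09734 * 14.4 = 1628.6 m^3

1628.6 m^3


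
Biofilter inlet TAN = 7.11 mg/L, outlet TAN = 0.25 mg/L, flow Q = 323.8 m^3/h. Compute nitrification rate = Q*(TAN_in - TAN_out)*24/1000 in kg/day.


Concentration drop: TAN_in - TAN_out = 7.11 - 0.25 = 6.86 mg/L
Hourly TAN removed = Q * dTAN = 323.8 m^3/h * 6.86 mg/L = 2221.268 g/h  (m^3/h * mg/L = g/h)
Daily TAN removed = 2221.268 * 24 = 53310.432 g/day
Convert to kg/day: 53310.432 / 1000 = 53.310432 kg/day

53.310432 kg/day


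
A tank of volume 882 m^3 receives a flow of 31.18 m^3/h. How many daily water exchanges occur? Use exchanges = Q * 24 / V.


Daily flow volume = 31.18 m^3/h * 24 h = 748.32 m^3/day
Exchanges = daily flow / tank volume = 748.32 / 882 = 0.848435 exchanges/day

0.848435 exchanges/day


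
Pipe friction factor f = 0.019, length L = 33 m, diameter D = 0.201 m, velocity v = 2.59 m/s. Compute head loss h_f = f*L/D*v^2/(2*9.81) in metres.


v^2 = 2.59^2 = 6.7081 m^2/s^2
L/D = 33/0.201 = 164.1791
h_f = f*(L/D)*v^2/(2g) = 0.019 * 164.1791 * 6.7081 / 19.62 = 1.06653 m

1.06653 m


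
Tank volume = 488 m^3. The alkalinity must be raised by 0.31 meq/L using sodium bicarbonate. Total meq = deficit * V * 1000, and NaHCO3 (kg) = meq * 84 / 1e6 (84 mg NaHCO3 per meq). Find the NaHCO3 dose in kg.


Tank volume in L = 488 m^3 * 1000 = 488000 L
Total meq required = 0.31 meq/L * 488000 L = 151280 meq
NaHCO3 mass = 151280 meq * 84 mg/meq / 1e6 = 12.7075 kg

12.7075 kg


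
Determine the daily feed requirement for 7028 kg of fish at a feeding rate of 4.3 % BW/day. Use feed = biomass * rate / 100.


Feeding rate fraction = 4.3% / 100 = 0.043
Daily feed = 7028 kg * 0.043 = 302.204 kg/day

302.204 kg/day


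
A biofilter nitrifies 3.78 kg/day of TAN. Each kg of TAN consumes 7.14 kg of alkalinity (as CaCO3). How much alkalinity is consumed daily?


Alkalinity factor: 7.14 kg CaCO3 consumed per kg TAN nitrified
alk = 3.78 kg TAN * 7.14 = 26.9892 kg CaCO3/day

26.9892 kg CaCO3/day


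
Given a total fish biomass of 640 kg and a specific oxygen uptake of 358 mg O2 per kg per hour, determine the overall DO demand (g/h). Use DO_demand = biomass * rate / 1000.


Total O2 consumption (mg/h) = 640 kg * 358 mg/(kg*h) = 229120 mg/h
Convert to g/h: 229120 / 1000 = 229.12 g/h

229.12 g/h


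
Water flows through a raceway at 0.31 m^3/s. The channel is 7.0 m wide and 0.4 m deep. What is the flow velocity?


Cross-sectional area = W * d = 7.0 * 0.4 = 2.8 m^2
Velocity = Q / A = 0.31 / 2.8 = 0.110714 m/s

0.110714 m/s


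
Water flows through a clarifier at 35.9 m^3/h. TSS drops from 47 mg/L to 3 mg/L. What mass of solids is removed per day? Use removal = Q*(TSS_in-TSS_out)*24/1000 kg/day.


Concentration drop: TSS_in - TSS_out = 47 - 3 = 44 mg/L
Hourly solids removed = Q * dTSS = 35.9 m^3/h * 44 mg/L = 1579.6 g/h  (m^3/h * mg/L = g/h)
Daily solids removed = 1579.6 * 24 = 37910.4 g/day
Convert g to kg: 37910.4 / 1000 = 37.9104 kg/day

37.9104 kg/day


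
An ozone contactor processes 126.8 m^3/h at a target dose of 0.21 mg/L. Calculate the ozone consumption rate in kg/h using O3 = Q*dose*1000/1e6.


O3 demand (mg/h) = Q * dose * 1000 = 126.8 * 0.21 * 1000 = 26628 mg/h
Convert mg to kg: 26628 / 1e6 = 0.026628 kg/h

0.026628 kg/h


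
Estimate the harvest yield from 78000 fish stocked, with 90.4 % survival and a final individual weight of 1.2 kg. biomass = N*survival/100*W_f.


Survivors = 78000 * 90.4/100 = 70512 fish
Harvest biomass = survivors * W_f = 70512 * 1.2 = 84614.4 kg

84614.4 kg


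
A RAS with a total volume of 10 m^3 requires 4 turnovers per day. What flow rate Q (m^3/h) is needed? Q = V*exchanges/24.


Daily recirculation volume = 10 m^3 * 4 = 40 m^3/day
Flow rate Q = daily volume / 24 h = 40 / 24 = 1.66667 m^3/h

1.66667 m^3/h


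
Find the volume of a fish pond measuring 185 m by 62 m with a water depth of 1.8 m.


Base area = L * W = 185 * 62 = 11470 m^2
Volume = area * depth = 11470 * 1.8 = 20646 m^3

20646 m^3


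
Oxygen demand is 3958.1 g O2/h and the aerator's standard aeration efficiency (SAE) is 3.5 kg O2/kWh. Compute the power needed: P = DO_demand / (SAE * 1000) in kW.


SAE in g O2/kWh = 3.5 * 1000 = 3500 g/kWh
P = DO_demand / SAE_g = 3958.1 / 3500 = 1.13089 kW

1.13089 kW


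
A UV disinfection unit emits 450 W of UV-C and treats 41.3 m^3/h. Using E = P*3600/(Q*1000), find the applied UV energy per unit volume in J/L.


Energy delivered per hour = 450 W * 3600 s = 1620000 J/h
Volume treated per hour = 41.3 m^3/h * 1000 = 41300 L/h
dose = 1620000 / 41300 = 39.2252 J/L

39.2252 J/L


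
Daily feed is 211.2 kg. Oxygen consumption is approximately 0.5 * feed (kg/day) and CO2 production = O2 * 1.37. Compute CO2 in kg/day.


O2 = 211.2 * 0.5 = 105.6
CO2 = 105.6 * 1.37 = 144.672

144.672 kg/day


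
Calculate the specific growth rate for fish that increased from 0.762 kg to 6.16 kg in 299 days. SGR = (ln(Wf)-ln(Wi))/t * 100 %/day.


ln(W_f) = ln(6.16) = 1.8180768
ln(W_i) = ln(0.762) = -0.27180872
ln(W_f) - ln(W_i) = 1.8180768 - -0.27180872 = 2.0898855
SGR = 2.0898855 / 299 * 100 = 0.698958 %/day

0.698958 %/day


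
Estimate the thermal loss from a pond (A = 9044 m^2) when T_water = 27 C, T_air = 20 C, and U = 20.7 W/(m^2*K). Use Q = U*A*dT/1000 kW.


Temperature difference dT = 27 - 20 = 7 K
Heat loss (W) = U * A * dT = 20.7 * 9044 * 7 = 1310475.6 W
Convert to kW: 1310475.6 / 1000 = 1310.4756 kW

1310.4756 kW


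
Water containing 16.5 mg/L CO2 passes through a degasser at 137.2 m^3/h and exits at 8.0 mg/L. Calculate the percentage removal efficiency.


CO2_out / CO2_in = 8.0 / 16.5 = 0.48484848
Fraction remaining = 0.48484848
efficiency = (1 - 0.48484848) * 100 = 51.5152 %

51.5152 %


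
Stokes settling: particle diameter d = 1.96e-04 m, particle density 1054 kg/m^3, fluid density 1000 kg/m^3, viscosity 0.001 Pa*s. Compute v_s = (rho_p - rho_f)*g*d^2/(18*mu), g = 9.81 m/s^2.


Density difference: rho_p - rho_f = 1054 - 1000 = 54 kg/m^3
d^2 = (1.96e-04)^2 = 3.8416e-08 m^2
Numerator = (rho_p - rho_f) * g * d^2 = 54 * 9.81 * 3.8416e-08 = 2.0350492e-05
Denominator = 18 * mu = 18 * 0.001 = 0.018
v_s = 2.0350492e-05 / 0.018 = 0.00113058 m/s
Check: Re = rho_f * v_s * d / mu = 1000 * 0.00113058 * 1.96e-04 / 0.001 = 0.222 < 1, so Stokes' law applies.

0.00113058 m/s


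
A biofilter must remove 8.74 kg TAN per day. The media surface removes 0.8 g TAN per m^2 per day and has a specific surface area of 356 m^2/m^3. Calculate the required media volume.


A = 8.74*1000 / 0.8 = 10925 m^2
V = 10925 / 356 = 30.6882

30.6882 m^3


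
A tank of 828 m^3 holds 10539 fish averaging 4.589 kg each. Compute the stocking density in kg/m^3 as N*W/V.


Total biomass = 10539 fish * 4.589 kg = 48363.471 kg
Density = total biomass / volume = 48363.471 / 828 = 58.41 kg/m^3

58.41 kg/m^3


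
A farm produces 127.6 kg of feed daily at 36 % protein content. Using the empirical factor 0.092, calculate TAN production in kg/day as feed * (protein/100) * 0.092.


Protein in feed = 127.6 * 36/100 = 45.936 kg/day
TAN = protein * 0.092 = 45.936 * 0.092 = 4.226112 kg/day

4.226112 kg/day


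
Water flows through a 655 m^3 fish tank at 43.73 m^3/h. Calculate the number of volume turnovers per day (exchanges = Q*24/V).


Daily flow volume = 43.73 m^3/h * 24 h = 1049.52 m^3/day
Exchanges = daily flow / tank volume = 1049.52 / 655 = 1.60232 exchanges/day

1.60232 exchanges/day


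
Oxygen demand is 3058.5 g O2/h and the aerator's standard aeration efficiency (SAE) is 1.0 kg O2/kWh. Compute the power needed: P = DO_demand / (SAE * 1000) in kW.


SAE in g O2/kWh = 1.0 * 1000 = 1000 g/kWh
P = DO_demand / SAE_g = 3058.5 / 1000 = 3.0585 kW

3.0585 kW


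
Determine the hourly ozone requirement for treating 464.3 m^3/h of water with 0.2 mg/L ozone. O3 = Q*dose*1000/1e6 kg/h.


O3 demand (mg/h) = Q * dose * 1000 = 464.3 * 0.2 * 1000 = 92860 mg/h
Convert mg to kg: 92860 / 1e6 = 0.09286 kg/h

0.09286 kg/h


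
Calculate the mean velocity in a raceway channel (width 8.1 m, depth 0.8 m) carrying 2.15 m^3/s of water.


Cross-sectional area = W * d = 8.1 * 0.8 = 6.48 m^2
Velocity = Q / A = 2.15 / 6.48 = 0.33179 m/s

0.33179 m/s


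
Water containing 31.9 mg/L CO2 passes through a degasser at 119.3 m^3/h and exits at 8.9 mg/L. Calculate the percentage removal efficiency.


CO2_out / CO2_in = 8.9 / 31.9 = 0.27899687
Fraction remaining = 0.27899687
efficiency = (1 - 0.27899687) * 100 = 72.1003 %

72.1003 %


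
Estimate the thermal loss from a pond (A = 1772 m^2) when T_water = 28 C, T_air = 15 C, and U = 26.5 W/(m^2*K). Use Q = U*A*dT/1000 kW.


Temperature difference dT = 28 - 15 = 13 K
Heat loss (W) = U * A * dT = 26.5 * 1772 * 13 = 610454 W
Convert to kW: 610454 / 1000 = 610.454 kW

610.454 kW


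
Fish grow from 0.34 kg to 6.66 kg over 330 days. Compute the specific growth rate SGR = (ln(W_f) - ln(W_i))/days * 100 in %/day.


ln(W_f) = ln(6.66) = 1.8961195
ln(W_i) = ln(0.34) = -1.0788097
ln(W_f) - ln(W_i) = 1.8961195 - -1.0788097 = 2.9749292
SGR = 2.9749292 / 330 * 100 = 0.901494 %/day

0.901494 %/day


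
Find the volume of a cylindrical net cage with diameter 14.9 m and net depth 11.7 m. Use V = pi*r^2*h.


r = d/2 = 14.9/2 = 7.45 m
Base area = pi*r^2 = pi*7.45^2 = 174.36625 m^2
Volume = 174.36625 * 11.7 = 2040.09 m^3

2040.09 m^3


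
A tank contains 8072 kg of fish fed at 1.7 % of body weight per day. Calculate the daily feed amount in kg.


Feeding rate fraction = 1.7% / 100 = 0.017
Daily feed = 8072 kg * 0.017 = 137.224 kg/day

137.224 kg/day


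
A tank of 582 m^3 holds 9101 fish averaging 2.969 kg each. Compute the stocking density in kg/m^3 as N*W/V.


Total biomass = 9101 fish * 2.969 kg = 27020.869 kg
Density = total biomass / volume = 27020.869 / 582 = 46.4276 kg/m^3

46.4276 kg/m^3


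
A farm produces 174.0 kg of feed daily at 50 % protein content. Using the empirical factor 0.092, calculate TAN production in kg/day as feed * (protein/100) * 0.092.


Protein in feed = 174.0 * 50/100 = 87 kg/day
TAN = protein * 0.092 = 87 * 0.092 = 8.004 kg/day

8.004 kg/day


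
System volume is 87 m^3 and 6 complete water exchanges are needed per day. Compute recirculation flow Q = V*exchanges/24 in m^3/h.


Daily recirculation volume = 87 m^3 * 6 = 522 m^3/day
Flow rate Q = daily volume / 24 h = 522 / 24 = 21.75 m^3/h

21.75 m^3/h


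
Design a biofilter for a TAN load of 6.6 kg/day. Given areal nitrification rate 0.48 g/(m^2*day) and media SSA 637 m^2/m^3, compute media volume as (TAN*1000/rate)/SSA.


A = 6.6*1000 / 0.48 = 13750 m^2
V = 13750 / 637 = 21.5856

21.5856 m^3


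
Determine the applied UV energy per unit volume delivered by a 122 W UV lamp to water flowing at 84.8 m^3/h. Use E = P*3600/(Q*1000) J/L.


Energy delivered per hour = 122 W * 3600 s = 439200 J/h
Volume treated per hour = 84.8 m^3/h * 1000 = 84800 L/h
dose = 439200 / 84800 = 5.17925 J/L

5.17925 J/L


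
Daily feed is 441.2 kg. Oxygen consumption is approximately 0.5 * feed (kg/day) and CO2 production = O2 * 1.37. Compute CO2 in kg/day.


O2 = 441.2 * 0.5 = 220.6
CO2 = 220.6 * 1.37 = 302.222

302.222 kg/day


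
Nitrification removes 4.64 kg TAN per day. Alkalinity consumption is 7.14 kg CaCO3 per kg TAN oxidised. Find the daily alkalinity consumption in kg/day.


Alkalinity factor: 7.14 kg CaCO3 consumed per kg TAN nitrified
alk = 4.64 kg TAN * 7.14 = 33.1296 kg CaCO3/day

33.1296 kg CaCO3/day


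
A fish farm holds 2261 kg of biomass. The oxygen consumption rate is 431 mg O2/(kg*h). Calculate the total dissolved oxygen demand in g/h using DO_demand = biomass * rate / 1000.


Total O2 consumption (mg/h) = 2261 kg * 431 mg/(kg*h) = 974491 mg/h
Convert to g/h: 974491 / 1000 = 974.491 g/h

974.491 g/h


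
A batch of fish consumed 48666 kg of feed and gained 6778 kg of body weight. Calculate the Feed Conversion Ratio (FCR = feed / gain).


FCR = feed consumed / weight gained
FCR = 48666 kg / 6778 kg = 7.17999

7.17999


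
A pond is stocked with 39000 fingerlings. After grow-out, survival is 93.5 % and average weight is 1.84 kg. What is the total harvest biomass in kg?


Survivors = 39000 * 93.5/100 = 36465 fish
Harvest biomass = survivors * W_f = 36465 * 1.84 = 67095.6 kg

67095.6 kg


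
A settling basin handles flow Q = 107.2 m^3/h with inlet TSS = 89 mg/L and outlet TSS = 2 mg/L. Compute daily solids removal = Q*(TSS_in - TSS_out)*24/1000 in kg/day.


Concentration drop: TSS_in - TSS_out = 89 - 2 = 87 mg/L
Hourly solids removed = Q * dTSS = 107.2 m^3/h * 87 mg/L = 9326.4 g/h  (m^3/h * mg/L = g/h)
Daily solids removed = 9326.4 * 24 = 223833.6 g/day
Convert g to kg: 223833.6 / 1000 = 223.8336 kg/day

223.8336 kg/day


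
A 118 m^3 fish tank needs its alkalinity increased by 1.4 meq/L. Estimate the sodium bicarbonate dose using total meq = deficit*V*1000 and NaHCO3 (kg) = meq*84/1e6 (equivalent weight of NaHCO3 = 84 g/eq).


Tank volume in L = 118 m^3 * 1000 = 118000 L
Total meq required = 1.4 meq/L * 118000 L = 165200 meq
NaHCO3 mass = 165200 meq * 84 mg/meq / 1e6 = 13.8768 kg

13.8768 kg


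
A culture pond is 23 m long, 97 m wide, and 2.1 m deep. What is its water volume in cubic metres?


Base area = L * W = 23 * 97 = 2231 m^2
Volume = area * depth = 2231 * 2.1 = 4685.1 m^3

4685.1 m^3


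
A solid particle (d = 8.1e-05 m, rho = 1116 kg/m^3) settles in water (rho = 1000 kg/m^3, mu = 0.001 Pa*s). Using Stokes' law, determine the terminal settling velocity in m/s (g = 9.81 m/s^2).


Density difference: rho_p - rho_f = 1116 - 1000 = 116 kg/m^3
d^2 = (8.1e-05)^2 = 6.561e-09 m^2
Numerator = (rho_p - rho_f) * g * d^2 = 116 * 9.81 * 6.561e-09 = 7.4661556e-06
Denominator = 18 * mu = 18 * 0.001 = 0.018
v_s = 7.4661556e-06 / 0.018 = 4.14786e-04 m/s
Check: Re = rho_f * v_s * d / mu = 1000 * 4.14786e-04 * 8.1e-05 / 0.001 = 0.0336 < 1, so Stokes' law applies.

4.14786e-04 m/s


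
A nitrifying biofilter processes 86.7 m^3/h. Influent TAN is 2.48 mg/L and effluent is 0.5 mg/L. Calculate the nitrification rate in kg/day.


Concentration drop: TAN_in - TAN_out = 2.48 - 0.5 = 1.98 mg/L
Hourly TAN removed = Q * dTAN = 86.7 m^3/h * 1.98 mg/L = 171.666 g/h  (m^3/h * mg/L = g/h)
Daily TAN removed = 171.666 * 24 = 4119.984 g/day
Convert to kg/day: 4119.984 / 1000 = 4.119984 kg/day

4.119984 kg/day


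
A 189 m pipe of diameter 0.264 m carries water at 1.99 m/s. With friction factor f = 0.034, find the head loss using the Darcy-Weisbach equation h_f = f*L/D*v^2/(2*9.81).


v^2 = 1.99^2 = 3.9601 m^2/s^2
L/D = 189/0.264 = 715.90909
h_f = f*(L/D)*v^2/(2g) = 0.034 * 715.90909 * 3.9601 / 19.62 = 4.91297 m

4.91297 m


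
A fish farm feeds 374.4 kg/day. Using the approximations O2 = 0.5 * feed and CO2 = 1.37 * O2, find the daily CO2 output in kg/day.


O2 = 374.4 * 0.5 = 187.2
CO2 = 187.2 * 1.37 = 256.464

256.464 kg/day


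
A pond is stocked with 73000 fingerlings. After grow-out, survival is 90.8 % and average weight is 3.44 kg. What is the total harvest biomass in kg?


Survivors = 73000 * 90.8/100 = 66284 fish
Harvest biomass = survivors * W_f = 66284 * 3.44 = 228016.96 kg

228016.96 kg


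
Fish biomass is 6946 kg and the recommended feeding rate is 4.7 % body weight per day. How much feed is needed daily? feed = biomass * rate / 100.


Feeding rate fraction = 4.7% / 100 = 0.047
Daily feed = 6946 kg * 0.047 = 326.462 kg/day

326.462 kg/day


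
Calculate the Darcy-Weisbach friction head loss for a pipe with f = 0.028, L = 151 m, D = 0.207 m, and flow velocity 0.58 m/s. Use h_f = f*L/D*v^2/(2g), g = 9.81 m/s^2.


v^2 = 0.58^2 = 0.3364 m^2/s^2
L/D = 151/0.207 = 729.4686
h_f = f*(L/D)*v^2/(2g) = 0.028 * 729.4686 * 0.3364 / 19.62 = 0.350204 m

0.350204 m


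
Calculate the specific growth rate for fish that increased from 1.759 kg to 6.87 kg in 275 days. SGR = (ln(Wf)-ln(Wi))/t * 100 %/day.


ln(W_f) = ln(6.87) = 1.9271641
ln(W_i) = ln(1.759) = 0.56474547
ln(W_f) - ln(W_i) = 1.9271641 - 0.56474547 = 1.3624186
SGR = 1.3624186 / 275 * 100 = 0.495425 %/day

0.495425 %/day


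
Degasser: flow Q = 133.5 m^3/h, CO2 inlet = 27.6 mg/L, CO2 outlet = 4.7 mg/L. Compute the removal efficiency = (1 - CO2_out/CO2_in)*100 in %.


CO2_out / CO2_in = 4.7 / 27.6 = 0.17028986
Fraction remaining = 0.17028986
efficiency = (1 - 0.17028986) * 100 = 82.971 %

82.971 %


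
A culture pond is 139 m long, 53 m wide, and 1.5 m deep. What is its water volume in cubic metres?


Base area = L * W = 139 * 53 = 7367 m^2
Volume = area * depth = 7367 * 1.5 = 11050.5 m^3

11050.5 m^3


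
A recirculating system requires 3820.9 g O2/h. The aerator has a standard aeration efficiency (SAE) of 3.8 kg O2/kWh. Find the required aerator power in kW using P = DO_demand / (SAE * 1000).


SAE in g O2/kWh = 3.8 * 1000 = 3800 g/kWh
P = DO_demand / SAE_g = 3820.9 / 3800 = 1.0055 kW

1.0055 kW


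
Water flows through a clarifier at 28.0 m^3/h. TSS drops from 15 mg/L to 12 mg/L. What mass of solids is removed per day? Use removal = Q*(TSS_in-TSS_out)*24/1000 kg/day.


Concentration drop: TSS_in - TSS_out = 15 - 12 = 3 mg/L
Hourly solids removed = Q * dTSS = 28.0 m^3/h * 3 mg/L = 84 g/h  (m^3/h * mg/L = g/h)
Daily solids removed = 84 * 24 = 2016 g/day
Convert g to kg: 2016 / 1000 = 2.016 kg/day

2.016 kg/day


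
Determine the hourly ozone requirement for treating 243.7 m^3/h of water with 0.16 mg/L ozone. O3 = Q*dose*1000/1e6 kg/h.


O3 demand (mg/h) = Q * dose * 1000 = 243.7 * 0.16 * 1000 = 38992 mg/h
Convert mg to kg: 38992 / 1e6 = 0.038992 kg/h

0.038992 kg/h


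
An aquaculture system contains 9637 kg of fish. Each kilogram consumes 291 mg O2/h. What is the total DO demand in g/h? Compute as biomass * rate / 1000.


Total O2 consumption (mg/h) = 9637 kg * 291 mg/(kg*h) = 2804367 mg/h
Convert to g/h: 2804367 / 1000 = 2804.367 g/h

2804.367 g/h


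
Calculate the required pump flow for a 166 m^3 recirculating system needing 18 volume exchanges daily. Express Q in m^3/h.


Daily recirculation volume = 166 m^3 * 18 = 2988 m^3/day
Flow rate Q = daily volume / 24 h = 2988 / 24 = 124.5 m^3/h

124.5 m^3/h


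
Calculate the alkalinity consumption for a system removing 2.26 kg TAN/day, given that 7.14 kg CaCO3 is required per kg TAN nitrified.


Alkalinity factor: 7.14 kg CaCO3 consumed per kg TAN nitrified
alk = 2.26 kg TAN * 7.14 = 16.1364 kg CaCO3/day

16.1364 kg CaCO3/day


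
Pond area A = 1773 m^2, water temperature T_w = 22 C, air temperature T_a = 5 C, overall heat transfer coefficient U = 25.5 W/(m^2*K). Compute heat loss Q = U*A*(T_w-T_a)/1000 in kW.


Temperature difference dT = 22 - 5 = 17 K
Heat loss (W) = U * A * dT = 25.5 * 1773 * 17 = 768595.5 W
Convert to kW: 768595.5 / 1000 = 768.5955 kW

768.5955 kW


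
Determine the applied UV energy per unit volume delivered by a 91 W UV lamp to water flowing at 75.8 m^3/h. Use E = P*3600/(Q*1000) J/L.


Energy delivered per hour = 91 W * 3600 s = 327600 J/h
Volume treated per hour = 75.8 m^3/h * 1000 = 75800 L/h
dose = 327600 / 75800 = 4.3219 J/L

4.3219 J/L


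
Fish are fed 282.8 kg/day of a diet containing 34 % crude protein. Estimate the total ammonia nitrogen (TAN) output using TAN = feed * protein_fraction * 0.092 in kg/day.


Protein in feed = 282.8 * 34/100 = 96.152 kg/day
TAN = protein * 0.092 = 96.152 * 0.092 = 8.845984 kg/day

8.845984 kg/day


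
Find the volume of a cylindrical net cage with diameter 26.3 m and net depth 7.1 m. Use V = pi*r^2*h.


r = d/2 = 26.3/2 = 13.15 m
Base area = pi*r^2 = pi*13.15^2 = 543.25206 m^2
Volume = 543.25206 * 7.1 = 3857.09 m^3

3857.09 m^3


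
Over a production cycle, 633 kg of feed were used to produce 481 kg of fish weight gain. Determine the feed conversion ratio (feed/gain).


FCR = feed consumed / weight gained
FCR = 633 kg / 481 kg = 1.31601

1.31601


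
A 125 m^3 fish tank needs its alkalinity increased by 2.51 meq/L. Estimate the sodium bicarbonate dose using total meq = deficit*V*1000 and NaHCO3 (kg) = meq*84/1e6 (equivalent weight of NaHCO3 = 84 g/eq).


Tank volume in L = 125 m^3 * 1000 = 125000 L
Total meq required = 2.51 meq/L * 125000 L = 313750 meq
NaHCO3 mass = 313750 meq * 84 mg/meq / 1e6 = 26.355 kg

26.355 kg


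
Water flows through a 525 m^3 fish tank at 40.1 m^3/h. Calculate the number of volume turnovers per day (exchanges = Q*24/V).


Daily flow volume = 40.1 m^3/h * 24 h = 962.4 m^3/day
Exchanges = daily flow / tank volume = 962.4 / 525 = 1.83314 exchanges/day

1.83314 exchanges/day


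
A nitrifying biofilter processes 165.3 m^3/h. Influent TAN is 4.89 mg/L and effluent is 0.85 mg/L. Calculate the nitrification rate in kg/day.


Concentration drop: TAN_in - TAN_out = 4.89 - 0.85 = 4.04 mg/L
Hourly TAN removed = Q * dTAN = 165.3 m^3/h * 4.04 mg/L = 667.812 g/h  (m^3/h * mg/L = g/h)
Daily TAN removed = 667.812 * 24 = 16027.488 g/day
Convert to kg/day: 16027.488 / 1000 = 16.027488 kg/day

16.027488 kg/day


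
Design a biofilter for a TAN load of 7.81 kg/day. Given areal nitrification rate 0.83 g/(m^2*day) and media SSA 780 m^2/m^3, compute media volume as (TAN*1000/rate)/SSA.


A = 7.81*1000 / 0.83 = 9409.6386 m^2
V = 9409.6386 / 780 = 12.0636

12.0636 m^3


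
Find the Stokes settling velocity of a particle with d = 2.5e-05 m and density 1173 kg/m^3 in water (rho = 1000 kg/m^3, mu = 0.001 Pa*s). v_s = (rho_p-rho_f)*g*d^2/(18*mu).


Density difference: rho_p - rho_f = 1173 - 1000 = 173 kg/m^3
d^2 = (2.5e-05)^2 = 6.25e-10 m^2
Numerator = (rho_p - rho_f) * g * d^2 = 173 * 9.81 * 6.25e-10 = 1.0607063e-06
Denominator = 18 * mu = 18 * 0.001 = 0.018
v_s = 1.0607063e-06 / 0.018 = 5.89281e-05 m/s
Check: Re = rho_f * v_s * d / mu = 1000 * 5.89281e-05 * 2.5e-05 / 0.001 = 0.00147 < 1, so Stokes' law applies.

5.89281e-05 m/s


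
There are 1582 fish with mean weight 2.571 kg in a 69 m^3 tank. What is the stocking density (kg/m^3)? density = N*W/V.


Total biomass = 1582 fish * 2.571 kg = 4067.322 kg
Density = total biomass / volume = 4067.322 / 69 = 58.9467 kg/m^3

58.9467 kg/m^3


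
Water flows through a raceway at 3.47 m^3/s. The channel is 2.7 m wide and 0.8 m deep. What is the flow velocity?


Cross-sectional area = W * d = 2.7 * 0.8 = 2.16 m^2
Velocity = Q / A = 3.47 / 2.16 = 1.60648 m/s

1.60648 m/s


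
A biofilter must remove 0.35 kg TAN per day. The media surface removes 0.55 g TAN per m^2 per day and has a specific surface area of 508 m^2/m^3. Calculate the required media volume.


A = 0.35*1000 / 0.55 = 636.36364 m^2
V = 636.36364 / 508 = 1.25268

1.25268 m^3


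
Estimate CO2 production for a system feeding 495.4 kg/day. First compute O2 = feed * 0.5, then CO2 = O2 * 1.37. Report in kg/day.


O2 = 495.4 * 0.5 = 247.7
CO2 = 247.7 * 1.37 = 339.349

339.349 kg/day


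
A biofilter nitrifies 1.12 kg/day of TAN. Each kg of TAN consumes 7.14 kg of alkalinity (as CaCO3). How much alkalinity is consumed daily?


Alkalinity factor: 7.14 kg CaCO3 consumed per kg TAN nitrified
alk = 1.12 kg TAN * 7.14 = 7.9968 kg CaCO3/day

7.9968 kg CaCO3/day


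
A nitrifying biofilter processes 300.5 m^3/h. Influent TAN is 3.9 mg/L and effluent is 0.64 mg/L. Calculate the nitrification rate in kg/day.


Concentration drop: TAN_in - TAN_out = 3.9 - 0.64 = 3.26 mg/L
Hourly TAN removed = Q * dTAN = 300.5 m^3/h * 3.26 mg/L = 979.63 g/h  (m^3/h * mg/L = g/h)
Daily TAN removed = 979.63 * 24 = 23511.12 g/day
Convert to kg/day: 23511.12 / 1000 = 23.51112 kg/day

23.51112 kg/day


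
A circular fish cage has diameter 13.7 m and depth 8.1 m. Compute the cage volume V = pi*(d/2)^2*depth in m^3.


r = d/2 = 13.7/2 = 6.85 m
Base area = pi*r^2 = pi*6.85^2 = 147.41138 m^2
Volume = 147.41138 * 8.1 = 1194.03 m^3

1194.03 m^3


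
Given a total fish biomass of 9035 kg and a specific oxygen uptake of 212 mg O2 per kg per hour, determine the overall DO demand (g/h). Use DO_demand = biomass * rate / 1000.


Total O2 consumption (mg/h) = 9035 kg * 212 mg/(kg*h) = 1915420 mg/h
Convert to g/h: 1915420 / 1000 = 1915.42 g/h

1915.42 g/h


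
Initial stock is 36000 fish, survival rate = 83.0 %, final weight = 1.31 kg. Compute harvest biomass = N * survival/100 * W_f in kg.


Survivors = 36000 * 83.0/100 = 29880 fish
Harvest biomass = survivors * W_f = 29880 * 1.31 = 39142.8 kg

39142.8 kg


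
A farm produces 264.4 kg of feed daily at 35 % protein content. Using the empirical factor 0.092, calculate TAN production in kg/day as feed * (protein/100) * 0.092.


Protein in feed = 264.4 * 35/100 = 92.54 kg/day
TAN = protein * 0.092 = 92.54 * 0.092 = 8.51368 kg/day

8.51368 kg/day


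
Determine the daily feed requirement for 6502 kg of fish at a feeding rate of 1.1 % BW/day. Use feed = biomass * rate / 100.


Feeding rate fraction = 1.1% / 100 = 0.011
Daily feed = 6502 kg * 0.011 = 71.522 kg/day

71.522 kg/day


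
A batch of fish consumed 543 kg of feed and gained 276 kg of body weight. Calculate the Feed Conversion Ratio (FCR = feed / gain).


FCR = feed consumed / weight gained
FCR = 543 kg / 276 kg = 1.96739

1.96739


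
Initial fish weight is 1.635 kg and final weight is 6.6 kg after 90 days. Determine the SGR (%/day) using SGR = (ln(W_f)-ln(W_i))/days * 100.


ln(W_f) = ln(6.6) = 1.8870696
ln(W_i) = ln(1.635) = 0.4916428
ln(W_f) - ln(W_i) = 1.8870696 - 0.4916428 = 1.3954268
SGR = 1.3954268 / 90 * 100 = 1.55047 %/day

1.55047 %/day


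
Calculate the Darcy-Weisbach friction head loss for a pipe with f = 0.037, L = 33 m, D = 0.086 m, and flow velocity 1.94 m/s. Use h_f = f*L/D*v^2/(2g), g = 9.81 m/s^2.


v^2 = 1.94^2 = 3.7636 m^2/s^2
L/D = 33/0.086 = 383.72093
h_f = f*(L/D)*v^2/(2g) = 0.037 * 383.72093 * 3.7636 / 19.62 = 2.72346 m

2.72346 m


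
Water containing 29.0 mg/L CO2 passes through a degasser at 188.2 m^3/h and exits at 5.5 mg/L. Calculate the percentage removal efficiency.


CO2_out / CO2_in = 5.5 / 29.0 = 0.18965517
Fraction remaining = 0.18965517
efficiency = (1 - 0.18965517) * 100 = 81.0345 %

81.0345 %


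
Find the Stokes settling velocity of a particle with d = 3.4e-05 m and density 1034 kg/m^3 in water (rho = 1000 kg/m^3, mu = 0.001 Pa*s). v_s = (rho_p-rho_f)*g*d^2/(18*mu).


Density difference: rho_p - rho_f = 1034 - 1000 = 34 kg/m^3
d^2 = (3.4e-05)^2 = 1.156e-09 m^2
Numerator = (rho_p - rho_f) * g * d^2 = 34 * 9.81 * 1.156e-09 = 3.8557224e-07
Denominator = 18 * mu = 18 * 0.001 = 0.018
v_s = 3.8557224e-07 / 0.018 = 2.14207e-05 m/s
Check: Re = rho_f * v_s * d / mu = 1000 * 2.14207e-05 * 3.4e-05 / 0.001 = 7.28e-04 < 1, so Stokes' law applies.

2.14207e-05 m/s
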